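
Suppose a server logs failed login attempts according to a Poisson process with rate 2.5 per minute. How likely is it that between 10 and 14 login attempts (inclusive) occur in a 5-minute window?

0.5236

Over the interval, μ = 2.5 × 5 = 12.5 (a 5-minute window = 5 minutes).
P(10 ≤ N ≤ 14) = Σ_{j=10}^{14} e^(−12.5) · 12.5^j/j! ≈ 0.5236.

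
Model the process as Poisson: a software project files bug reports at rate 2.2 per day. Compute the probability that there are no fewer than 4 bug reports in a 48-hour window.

Over the interval, μ = 2.2 × 2 = 4.4 (a 48-hour window = 2 days).
P(N ≥ 4) = 1 − P(N ≤ 3) = 1 − Σ_{j=0}^{3} e^(−μ) μ^j/j! ≈ 0.6406.

0.6406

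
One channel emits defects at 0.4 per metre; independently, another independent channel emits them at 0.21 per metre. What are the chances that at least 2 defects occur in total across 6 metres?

Independent Poisson processes superpose: combined rate λ = 0.4 + 0.21 = 0.61 per metre.
Over the interval, μ = 0.61 × 6 = 3.66 (6 metres).
P(N ≥ 2) = 1 − P(N ≤ 1) ≈ 0.8801.

0.8801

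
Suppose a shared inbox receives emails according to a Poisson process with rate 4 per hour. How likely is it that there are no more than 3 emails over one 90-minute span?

0.1512

Over the interval, μ = 4 × 1.5 = 6 (a 90-minute span = 1.5 hours).
P(N ≤ 3) = Σ_{j=0}^{3} e^(−μ) μ^j/j! ≈ 0.1512.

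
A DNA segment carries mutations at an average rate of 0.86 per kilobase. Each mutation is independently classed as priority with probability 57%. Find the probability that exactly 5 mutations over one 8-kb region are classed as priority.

0.1531

Thinning: the mutations that are classed as priority themselves form a Poisson process with rate 0.57 × 0.86 = 0.4902 per kilobase.
Over the interval, μ = 0.4902 × 8 = 3.9216 (an 8-kb region = 8 kilobases).
P(N = 5) = e^(−3.9216) · 3.9216^5/5! ≈ 0.1531.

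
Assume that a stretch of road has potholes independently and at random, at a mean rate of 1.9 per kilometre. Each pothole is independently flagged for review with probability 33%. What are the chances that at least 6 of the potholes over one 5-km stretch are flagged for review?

0.0981

Thinning: the potholes that are flagged for review themselves form a Poisson process with rate 0.33 × 1.9 = 0.627 per kilometre.
Over the interval, μ = 0.627 × 5 = 3.135 (a 5-km stretch = 5 kilometres).
P(N ≥ 6) = 1 − P(N ≤ 5) ≈ 0.0981.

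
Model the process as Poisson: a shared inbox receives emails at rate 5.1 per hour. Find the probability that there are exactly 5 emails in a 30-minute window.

0.0702

Over the interval, μ = 5.1 × 0.5 = 2.55 (a 30-minute window = 0.5 hours).
P(N = 5) = e^(−μ) μ^5/5! = e^(−2.55) · 2.55^5/120 ≈ 0.0702.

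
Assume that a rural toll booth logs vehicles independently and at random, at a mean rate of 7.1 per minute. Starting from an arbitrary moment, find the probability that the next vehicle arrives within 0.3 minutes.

Inter-arrival times are exponential with rate λ = 7.1 per minute.
P(T ≤ 0.3) = 1 − e^(−λt) = 1 − e^(−7.1 × 0.3) = 1 − e^(−2.13) ≈ 0.8812.

0.8812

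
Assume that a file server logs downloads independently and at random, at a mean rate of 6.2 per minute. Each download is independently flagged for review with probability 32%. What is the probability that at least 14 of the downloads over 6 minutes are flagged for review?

Thinning: the downloads that are flagged for review themselves form a Poisson process with rate 0.32 × 6.2 = 1.984 per minute.
Over the interval, μ = 1.984 × 6 = 11.904 (6 minutes).
P(N ≥ 14) = 1 − P(N ≤ 13) ≈ 0.3084.

0.3084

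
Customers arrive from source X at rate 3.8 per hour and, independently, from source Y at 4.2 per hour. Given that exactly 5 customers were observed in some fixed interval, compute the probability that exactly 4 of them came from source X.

0.1336

Given the total, each event is independently from source X with probability p = λ_X/(λ_X+λ_Y) = 3.8/8 = 0.4750.
So K ~ Binomial(5, 3.8/8): P(K = 4) = C(5,4) · (3.8/8)^4 · (4.2/8)^1 ≈ 0.1336.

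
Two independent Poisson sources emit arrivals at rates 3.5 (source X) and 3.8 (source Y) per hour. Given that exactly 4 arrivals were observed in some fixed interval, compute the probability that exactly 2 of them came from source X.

0.3737

Given the total, each event is independently from source X with probability p = λ_X/(λ_X+λ_Y) = 3.5/7.3 ≈ 0.4795.
So K ~ Binomial(4, 3.5/7.3): P(K = 2) = C(4,2) · (3.5/7.3)^2 · (3.8/7.3)^2 ≈ 0.3737.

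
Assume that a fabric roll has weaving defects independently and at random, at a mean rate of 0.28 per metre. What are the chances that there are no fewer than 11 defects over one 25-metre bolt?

0.0985

Over the interval, μ = 0.28 × 25 = 7 (a 25-metre bolt = 25 metres).
P(N ≥ 11) = 1 − P(N ≤ 10) = 1 − Σ_{j=0}^{10} e^(−μ) μ^j/j! ≈ 0.0985.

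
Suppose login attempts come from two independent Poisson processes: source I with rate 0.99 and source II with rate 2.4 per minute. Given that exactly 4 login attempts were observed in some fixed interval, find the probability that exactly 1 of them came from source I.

Given the total, each event is independently from source I with probability p = λ_I/(λ_I+λ_II) = 0.99/3.39 ≈ 0.2920.
So K ~ Binomial(4, 0.99/3.39): P(K = 1) = C(4,1) · (0.99/3.39)^1 · (2.4/3.39)^3 ≈ 0.4145.

0.4145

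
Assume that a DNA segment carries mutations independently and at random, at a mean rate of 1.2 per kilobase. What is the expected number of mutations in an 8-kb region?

E[N] = λt = 1.2 × 8 = 9.6 (an 8-kb region = 8 kilobases).

9.6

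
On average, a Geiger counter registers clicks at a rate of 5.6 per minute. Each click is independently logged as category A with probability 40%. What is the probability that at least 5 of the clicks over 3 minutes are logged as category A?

Thinning: the clicks that are logged as category A themselves form a Poisson process with rate 0.4 × 5.6 = 2.24 per minute.
Over the interval, μ = 2.24 × 3 = 6.72 (3 minutes).
P(N ≥ 5) = 1 − P(N ≤ 4) ≈ 0.7999.

0.7999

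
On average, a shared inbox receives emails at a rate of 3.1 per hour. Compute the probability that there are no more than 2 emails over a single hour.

0.4012

With mean μ = 3.1 per hour,
P(N ≤ 2) = Σ_{j=0}^{2} e^(−μ) μ^j/j! ≈ 0.4012.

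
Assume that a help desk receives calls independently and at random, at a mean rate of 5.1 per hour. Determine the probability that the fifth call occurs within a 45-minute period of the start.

0.3370

Over the interval, μ = 5.1 × 0.75 = 3.825 (a 45-minute period = 0.75 hours).
The fifth arrival falls in the interval iff at least 5 events occur there: P(S_5 ≤ t) = P(N ≥ 5) = 1 − P(N ≤ 4) ≈ 0.3370.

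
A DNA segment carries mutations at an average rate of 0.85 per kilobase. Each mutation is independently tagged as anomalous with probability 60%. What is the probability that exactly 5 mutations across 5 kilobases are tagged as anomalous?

0.0702

Thinning: the mutations that are tagged as anomalous themselves form a Poisson process with rate 0.6 × 0.85 = 0.51 per kilobase.
Over the interval, μ = 0.51 × 5 = 2.55 (5 kilobases).
P(N = 5) = e^(−2.55) · 2.55^5/5! ≈ 0.0702.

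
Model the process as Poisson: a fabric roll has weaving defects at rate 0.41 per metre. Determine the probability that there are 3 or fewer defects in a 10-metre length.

Over the interval, μ = 0.41 × 10 = 4.1 (a 10-metre length = 10 metres).
P(N ≤ 3) = Σ_{j=0}^{3} e^(−μ) μ^j/j! ≈ 0.4142.

0.4142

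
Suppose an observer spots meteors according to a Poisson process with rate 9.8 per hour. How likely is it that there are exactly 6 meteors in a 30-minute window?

0.1432

Over the interval, μ = 9.8 × 0.5 = 4.9 (a 30-minute window = 0.5 hours).
P(N = 6) = e^(−μ) μ^6/6! = e^(−4.9) · 4.9^6/720 ≈ 0.1432.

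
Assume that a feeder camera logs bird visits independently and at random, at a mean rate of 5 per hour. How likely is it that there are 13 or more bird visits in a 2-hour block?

0.2084

Over the interval, μ = 5 × 2 = 10 (a 2-hour block = 2 hours).
P(N ≥ 13) = 1 − P(N ≤ 12) = 1 − Σ_{j=0}^{12} e^(−μ) μ^j/j! ≈ 0.2084.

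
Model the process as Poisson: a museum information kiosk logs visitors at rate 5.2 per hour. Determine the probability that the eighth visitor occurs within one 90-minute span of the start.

Over the interval, μ = 5.2 × 1.5 = 7.8 (a 90-minute span = 1.5 hours).
The eighth arrival falls in the interval iff at least 8 events occur there: P(S_8 ≤ t) = P(N ≥ 8) = 1 − P(N ≤ 7) ≈ 0.5188.

0.5188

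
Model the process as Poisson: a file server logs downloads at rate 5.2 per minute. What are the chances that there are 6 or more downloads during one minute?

0.4191

With mean μ = 5.2 per minute,
P(N ≥ 6) = 1 − P(N ≤ 5) = 1 − Σ_{j=0}^{5} e^(−μ) μ^j/j! ≈ 0.4191.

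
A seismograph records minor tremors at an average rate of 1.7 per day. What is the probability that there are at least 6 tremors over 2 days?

Over the interval, μ = 1.7 × 2 = 3.4 (2 days).
P(N ≥ 6) = 1 − P(N ≤ 5) = 1 − Σ_{j=0}^{5} e^(−μ) μ^j/j! ≈ 0.1295.

0.1295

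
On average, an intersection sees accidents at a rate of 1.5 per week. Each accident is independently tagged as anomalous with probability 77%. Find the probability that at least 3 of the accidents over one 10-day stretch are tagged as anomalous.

Thinning: the accidents that are tagged as anomalous themselves form a Poisson process with rate 0.77 × 1.5 = 1.155 per week.
Over the interval, μ = 1.155 × 10/7 = 1.65 (a 10-day stretch = 10/7 weeks).
P(N ≥ 3) = 1 − P(N ≤ 2) ≈ 0.2296.

0.2296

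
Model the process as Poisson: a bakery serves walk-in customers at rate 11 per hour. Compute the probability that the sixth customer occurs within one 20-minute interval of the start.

0.1652

Over the interval, μ = 11 × 1/3 ≈ 3.66667 (a 20-minute interval = 1/3 hours).
The sixth arrival falls in the interval iff at least 6 events occur there: P(S_6 ≤ t) = P(N ≥ 6) = 1 − P(N ≤ 5) ≈ 0.1652.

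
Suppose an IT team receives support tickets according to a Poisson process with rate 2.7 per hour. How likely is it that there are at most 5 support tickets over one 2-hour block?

Over the interval, μ = 2.7 × 2 = 5.4 (a 2-hour block = 2 hours).
P(N ≤ 5) = Σ_{j=0}^{5} e^(−μ) μ^j/j! ≈ 0.5461.

0.5461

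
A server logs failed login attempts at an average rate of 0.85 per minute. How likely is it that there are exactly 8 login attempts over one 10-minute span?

0.1375

Over the interval, μ = 0.85 × 10 = 8.5 (a 10-minute span = 10 minutes).
P(N = 8) = e^(−μ) μ^8/8! = e^(−8.5) · 8.5^8/40320 ≈ 0.1375.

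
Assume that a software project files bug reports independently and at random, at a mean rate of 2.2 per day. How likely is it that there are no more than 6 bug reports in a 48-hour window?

0.8436

Over the interval, μ = 2.2 × 2 = 4.4 (a 48-hour window = 2 days).
P(N ≤ 6) = Σ_{j=0}^{6} e^(−μ) μ^j/j! ≈ 0.8436.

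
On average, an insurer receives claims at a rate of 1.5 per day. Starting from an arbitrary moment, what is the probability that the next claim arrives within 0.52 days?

0.5416

Inter-arrival times are exponential with rate λ = 1.5 per day.
P(T ≤ 0.52) = 1 − e^(−λt) = 1 − e^(−1.5 × 0.52) = 1 − e^(−0.78) ≈ 0.5416.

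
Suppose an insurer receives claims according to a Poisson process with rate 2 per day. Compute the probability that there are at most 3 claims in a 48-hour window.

0.4335

Over the interval, μ = 2 × 2 = 4 (a 48-hour window = 2 days).
P(N ≤ 3) = Σ_{j=0}^{3} e^(−μ) μ^j/j! ≈ 0.4335.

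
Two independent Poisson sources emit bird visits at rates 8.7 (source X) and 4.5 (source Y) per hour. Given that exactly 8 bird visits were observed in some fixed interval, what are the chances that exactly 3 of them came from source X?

0.0738

Given the total, each event is independently from source X with probability p = λ_X/(λ_X+λ_Y) = 8.7/13.2 ≈ 0.6591.
So K ~ Binomial(8, 8.7/13.2): P(K = 3) = C(8,3) · (8.7/13.2)^3 · (4.5/13.2)^5 ≈ 0.0738.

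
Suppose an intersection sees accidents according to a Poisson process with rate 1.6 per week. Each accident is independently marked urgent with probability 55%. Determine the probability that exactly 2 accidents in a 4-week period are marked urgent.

Thinning: the accidents that are marked urgent themselves form a Poisson process with rate 0.55 × 1.6 = 0.88 per week.
Over the interval, μ = 0.88 × 4 = 3.52 (a 4-week period = 4 weeks).
P(N = 2) = e^(−3.52) · 3.52^2/2! ≈ 0.1834.

0.1834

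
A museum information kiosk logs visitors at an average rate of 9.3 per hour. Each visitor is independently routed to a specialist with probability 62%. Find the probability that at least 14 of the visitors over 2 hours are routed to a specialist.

Thinning: the visitors that are routed to a specialist themselves form a Poisson process with rate 0.62 × 9.3 = 5.766 per hour.
Over the interval, μ = 5.766 × 2 = 11.532 (2 hours).
P(N ≥ 14) = 1 − P(N ≤ 13) ≈ 0.2702.

0.2702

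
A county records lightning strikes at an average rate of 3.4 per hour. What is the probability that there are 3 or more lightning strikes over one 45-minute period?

Over the interval, μ = 3.4 × 0.75 = 2.55 (a 45-minute period = 0.75 hours).
P(N ≥ 3) = 1 − P(N ≤ 2) = 1 − Σ_{j=0}^{2} e^(−μ) μ^j/j! ≈ 0.4689.

0.4689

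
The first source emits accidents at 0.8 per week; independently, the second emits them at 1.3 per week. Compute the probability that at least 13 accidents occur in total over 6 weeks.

0.4923

Independent Poisson processes superpose: combined rate λ = 0.8 + 1.3 = 2.1 per week.
Over the interval, μ = 2.1 × 6 = 12.6 (6 weeks).
P(N ≥ 13) = 1 − P(N ≤ 12) ≈ 0.4923.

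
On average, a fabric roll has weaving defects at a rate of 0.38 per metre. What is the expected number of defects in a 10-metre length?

3.8

E[N] = λt = 0.38 × 10 = 3.8 (a 10-metre length = 10 metres).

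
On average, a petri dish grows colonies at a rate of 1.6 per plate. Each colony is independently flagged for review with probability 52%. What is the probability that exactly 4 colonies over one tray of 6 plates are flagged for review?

0.1757

Thinning: the colonies that are flagged for review themselves form a Poisson process with rate 0.52 × 1.6 = 0.832 per plate.
Over the interval, μ = 0.832 × 6 = 4.992 (a tray of 6 plates = 6 plates).
P(N = 4) = e^(−4.992) · 4.992^4/4! ≈ 0.1757.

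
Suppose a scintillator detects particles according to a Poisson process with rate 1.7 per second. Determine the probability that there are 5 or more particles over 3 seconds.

Over the interval, μ = 1.7 × 3 = 5.1 (3 seconds).
P(N ≥ 5) = 1 − P(N ≤ 4) = 1 − Σ_{j=0}^{4} e^(−μ) μ^j/j! ≈ 0.5769.

0.5769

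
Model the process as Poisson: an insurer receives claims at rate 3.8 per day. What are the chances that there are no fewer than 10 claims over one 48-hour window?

0.2351

Over the interval, μ = 3.8 × 2 = 7.6 (a 48-hour window = 2 days).
P(N ≥ 10) = 1 − P(N ≤ 9) = 1 − Σ_{j=0}^{9} e^(−μ) μ^j/j! ≈ 0.2351.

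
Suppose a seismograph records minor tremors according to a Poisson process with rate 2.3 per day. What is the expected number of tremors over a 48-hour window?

E[N] = λt = 2.3 × 2 = 4.6 (a 48-hour window = 2 days).

4.6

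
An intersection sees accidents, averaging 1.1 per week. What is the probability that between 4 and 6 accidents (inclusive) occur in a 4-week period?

0.4842

Over the interval, μ = 1.1 × 4 = 4.4 (a 4-week period = 4 weeks).
P(4 ≤ N ≤ 6) = Σ_{j=4}^{6} e^(−4.4) · 4.4^j/j! ≈ 0.4842.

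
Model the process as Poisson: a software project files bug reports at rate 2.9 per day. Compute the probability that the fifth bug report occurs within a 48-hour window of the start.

0.6873

Over the interval, μ = 2.9 × 2 = 5.8 (a 48-hour window = 2 days).
The fifth arrival falls in the interval iff at least 5 events occur there: P(S_5 ≤ t) = P(N ≥ 5) = 1 − P(N ≤ 4) ≈ 0.6873.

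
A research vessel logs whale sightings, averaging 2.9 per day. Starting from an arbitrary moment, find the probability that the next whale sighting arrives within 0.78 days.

0.8959

Inter-arrival times are exponential with rate λ = 2.9 per day.
P(T ≤ 0.78) = 1 − e^(−λt) = 1 − e^(−2.9 × 0.78) = 1 − e^(−2.262) ≈ 0.8959.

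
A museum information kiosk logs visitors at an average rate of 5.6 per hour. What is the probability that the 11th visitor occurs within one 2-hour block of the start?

Over the interval, μ = 5.6 × 2 = 11.2 (a 2-hour block = 2 hours).
The 11th arrival falls in the interval iff at least 11 events occur there: P(S_11 ≤ t) = P(N ≥ 11) = 1 − P(N ≤ 10) ≈ 0.5638.

0.5638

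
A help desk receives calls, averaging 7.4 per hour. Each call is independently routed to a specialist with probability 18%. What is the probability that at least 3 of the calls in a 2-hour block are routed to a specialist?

0.4975

Thinning: the calls that are routed to a specialist themselves form a Poisson process with rate 0.18 × 7.4 = 1.332 per hour.
Over the interval, μ = 1.332 × 2 = 2.664 (a 2-hour block = 2 hours).
P(N ≥ 3) = 1 − P(N ≤ 2) ≈ 0.4975.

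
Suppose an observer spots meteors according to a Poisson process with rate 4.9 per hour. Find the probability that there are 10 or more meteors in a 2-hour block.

Over the interval, μ = 4.9 × 2 = 9.8 (a 2-hour block = 2 hours).
P(N ≥ 10) = 1 − P(N ≤ 9) = 1 − Σ_{j=0}^{9} e^(−μ) μ^j/j! ≈ 0.5168.

0.5168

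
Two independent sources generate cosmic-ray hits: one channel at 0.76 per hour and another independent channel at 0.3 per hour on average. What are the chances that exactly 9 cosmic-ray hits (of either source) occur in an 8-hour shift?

Independent Poisson processes superpose: combined rate λ = 0.76 + 0.3 = 1.06 per hour.
Over the interval, μ = 1.06 × 8 = 8.48 (an 8-hour shift = 8 hours).
P(N = 9) = e^(−8.48) · 8.48^9/9! ≈ 0.1297.

0.1297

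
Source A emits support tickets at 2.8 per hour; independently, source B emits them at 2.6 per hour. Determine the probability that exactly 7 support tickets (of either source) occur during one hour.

0.1200

Independent Poisson processes superpose: combined rate λ = 2.8 + 2.6 = 5.4 per hour.
So μ = 5.4.
P(N = 7) = e^(−5.4) · 5.4^7/7! ≈ 0.1200.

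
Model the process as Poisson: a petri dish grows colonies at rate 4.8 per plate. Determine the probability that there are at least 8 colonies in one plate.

0.1133

With mean μ = 4.8 per plate,
P(N ≥ 8) = 1 − P(N ≤ 7) = 1 − Σ_{j=0}^{7} e^(−μ) μ^j/j! ≈ 0.1133.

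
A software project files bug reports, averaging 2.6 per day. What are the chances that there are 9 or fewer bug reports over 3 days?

0.7411

Over the interval, μ = 2.6 × 3 = 7.8 (3 days).
P(N ≤ 9) = Σ_{j=0}^{9} e^(−μ) μ^j/j! ≈ 0.7411.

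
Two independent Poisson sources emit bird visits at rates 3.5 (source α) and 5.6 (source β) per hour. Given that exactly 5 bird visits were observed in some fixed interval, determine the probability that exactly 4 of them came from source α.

0.0673

Given the total, each event is independently from source α with probability p = λ_α/(λ_α+λ_β) = 3.5/9.1 ≈ 0.3846.
So K ~ Binomial(5, 3.5/9.1): P(K = 4) = C(5,4) · (3.5/9.1)^4 · (5.6/9.1)^1 ≈ 0.0673.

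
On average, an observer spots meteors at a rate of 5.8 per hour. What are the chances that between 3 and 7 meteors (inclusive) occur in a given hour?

0.6995

With mean μ = 5.8 per hour,
P(3 ≤ N ≤ 7) = Σ_{j=3}^{7} e^(−5.8) · 5.8^j/j! ≈ 0.6995.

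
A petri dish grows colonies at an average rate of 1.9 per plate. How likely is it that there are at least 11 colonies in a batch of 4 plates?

0.1465

Over the interval, μ = 1.9 × 4 = 7.6 (a batch of 4 plates = 4 plates).
P(N ≥ 11) = 1 − P(N ≤ 10) = 1 − Σ_{j=0}^{10} e^(−μ) μ^j/j! ≈ 0.1465.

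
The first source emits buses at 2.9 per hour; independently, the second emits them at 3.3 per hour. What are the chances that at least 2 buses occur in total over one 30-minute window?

0.8153

Independent Poisson processes superpose: combined rate λ = 2.9 + 3.3 = 6.2 per hour.
Over the interval, μ = 6.2 × 0.5 = 3.1 (a 30-minute window = 0.5 hours).
P(N ≥ 2) = 1 − P(N ≤ 1) ≈ 0.8153.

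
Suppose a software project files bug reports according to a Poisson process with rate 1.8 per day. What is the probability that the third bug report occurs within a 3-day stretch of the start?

Over the interval, μ = 1.8 × 3 = 5.4 (a 3-day stretch = 3 days).
The third arrival falls in the interval iff at least 3 events occur there: P(S_3 ≤ t) = P(N ≥ 3) = 1 − P(N ≤ 2) ≈ 0.9052.

0.9052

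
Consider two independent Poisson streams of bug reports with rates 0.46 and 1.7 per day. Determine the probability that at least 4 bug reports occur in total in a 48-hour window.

Independent Poisson processes superpose: combined rate λ = 0.46 + 1.7 = 2.16 per day.
Over the interval, μ = 2.16 × 2 = 4.32 (a 48-hour window = 2 days).
P(N ≥ 4) = 1 − P(N ≤ 3) ≈ 0.6264.

0.6264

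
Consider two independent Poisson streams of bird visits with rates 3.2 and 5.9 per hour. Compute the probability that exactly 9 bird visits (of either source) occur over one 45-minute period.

Independent Poisson processes superpose: combined rate λ = 3.2 + 5.9 = 9.1 per hour.
Over the interval, μ = 9.1 × 0.75 = 6.825 (a 45-minute period = 0.75 hours).
P(N = 9) = e^(−6.825) · 6.825^9/9! ≈ 0.0962.

0.0962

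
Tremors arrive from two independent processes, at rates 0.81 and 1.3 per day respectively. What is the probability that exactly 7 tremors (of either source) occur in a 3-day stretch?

0.1440

Independent Poisson processes superpose: combined rate λ = 0.81 + 1.3 = 2.11 per day.
Over the interval, μ = 2.11 × 3 = 6.33 (a 3-day stretch = 3 days).
P(N = 7) = e^(−6.33) · 6.33^7/7! ≈ 0.1440.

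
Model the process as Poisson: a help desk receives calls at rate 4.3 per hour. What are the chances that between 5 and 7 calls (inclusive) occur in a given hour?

0.3585

With mean μ = 4.3 per hour,
P(5 ≤ N ≤ 7) = Σ_{j=5}^{7} e^(−4.3) · 4.3^j/j! ≈ 0.3585.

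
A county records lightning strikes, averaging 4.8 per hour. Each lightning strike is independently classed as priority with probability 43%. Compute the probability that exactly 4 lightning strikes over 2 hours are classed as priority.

Thinning: the lightning strikes that are classed as priority themselves form a Poisson process with rate 0.43 × 4.8 = 2.064 per hour.
Over the interval, μ = 2.064 × 2 = 4.128 (2 hours).
P(N = 4) = e^(−4.128) · 4.128^4/4! ≈ 0.1950.

0.1950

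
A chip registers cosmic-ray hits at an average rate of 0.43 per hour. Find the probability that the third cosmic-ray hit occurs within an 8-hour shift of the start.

Over the interval, μ = 0.43 × 8 = 3.44 (an 8-hour shift = 8 hours).
The third arrival falls in the interval iff at least 3 events occur there: P(S_3 ≤ t) = P(N ≥ 3) = 1 − P(N ≤ 2) ≈ 0.6679.

0.6679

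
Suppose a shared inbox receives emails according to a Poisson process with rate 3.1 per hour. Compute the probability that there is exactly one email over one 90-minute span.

0.0445

Over the interval, μ = 3.1 × 1.5 = 4.65 (a 90-minute span = 1.5 hours).
P(N = 1) = e^(−μ) μ^1/1! = e^(−4.65) · 4.65^1/1 ≈ 0.0445.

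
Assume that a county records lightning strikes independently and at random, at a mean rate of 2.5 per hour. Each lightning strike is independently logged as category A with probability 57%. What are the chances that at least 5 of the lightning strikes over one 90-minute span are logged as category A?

Thinning: the lightning strikes that are logged as category A themselves form a Poisson process with rate 0.57 × 2.5 = 1.425 per hour.
Over the interval, μ = 1.425 × 1.5 = 2.1375 (a 90-minute span = 1.5 hours).
P(N ≥ 5) = 1 − P(N ≤ 4) ≈ 0.0659.

0.0659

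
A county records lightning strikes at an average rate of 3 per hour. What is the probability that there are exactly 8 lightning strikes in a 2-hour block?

0.1033

Over the interval, μ = 3 × 2 = 6 (a 2-hour block = 2 hours).
P(N = 8) = e^(−μ) μ^8/8! = e^(−6) · 6^8/40320 ≈ 0.1033.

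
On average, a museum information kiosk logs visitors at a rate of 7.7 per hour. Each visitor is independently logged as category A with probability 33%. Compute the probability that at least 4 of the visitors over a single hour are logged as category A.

0.2512

Thinning: the visitors that are logged as category A themselves form a Poisson process with rate 0.33 × 7.7 = 2.541 per hour.
So μ = 2.541.
P(N ≥ 4) = 1 − P(N ≤ 3) ≈ 0.2512.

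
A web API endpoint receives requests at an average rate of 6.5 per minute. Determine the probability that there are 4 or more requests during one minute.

With mean μ = 6.5 per minute,
P(N ≥ 4) = 1 − P(N ≤ 3) = 1 − Σ_{j=0}^{3} e^(−μ) μ^j/j! ≈ 0.8882.

0.8882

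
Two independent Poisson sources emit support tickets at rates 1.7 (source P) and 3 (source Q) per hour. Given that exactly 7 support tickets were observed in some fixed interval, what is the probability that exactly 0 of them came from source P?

Given the total, each event is independently from source P with probability p = λ_P/(λ_P+λ_Q) = 1.7/4.7 ≈ 0.3617.
So K ~ Binomial(7, 1.7/4.7): P(K = 0) = C(7,0) · (1.7/4.7)^0 · (3/4.7)^7 ≈ 0.0432.

0.0432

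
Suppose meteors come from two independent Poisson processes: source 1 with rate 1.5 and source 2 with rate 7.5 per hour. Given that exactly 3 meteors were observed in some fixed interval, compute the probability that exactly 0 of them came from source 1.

0.5787

Given the total, each event is independently from source 1 with probability p = λ_1/(λ_1+λ_2) = 1.5/9 ≈ 0.1667.
So K ~ Binomial(3, 1.5/9): P(K = 0) = C(3,0) · (1.5/9)^0 · (7.5/9)^3 ≈ 0.5787.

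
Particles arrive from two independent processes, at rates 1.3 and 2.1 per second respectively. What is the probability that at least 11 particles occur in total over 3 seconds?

0.4420

Independent Poisson processes superpose: combined rate λ = 1.3 + 2.1 = 3.4 per second.
Over the interval, μ = 3.4 × 3 = 10.2 (3 seconds).
P(N ≥ 11) = 1 − P(N ≤ 10) ≈ 0.4420.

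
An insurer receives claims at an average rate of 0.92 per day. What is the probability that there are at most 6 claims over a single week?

0.5360

Over the interval, μ = 0.92 × 7 = 6.44 (a week = 7 days).
P(N ≤ 6) = Σ_{j=0}^{6} e^(−μ) μ^j/j! ≈ 0.5360.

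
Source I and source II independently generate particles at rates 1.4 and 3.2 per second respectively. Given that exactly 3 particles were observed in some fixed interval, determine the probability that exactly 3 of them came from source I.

Given the total, each event is independently from source I with probability p = λ_I/(λ_I+λ_II) = 1.4/4.6 ≈ 0.3043.
So K ~ Binomial(3, 1.4/4.6): P(K = 3) = C(3,3) · (1.4/4.6)^3 · (3.2/4.6)^0 ≈ 0.0282.

0.0282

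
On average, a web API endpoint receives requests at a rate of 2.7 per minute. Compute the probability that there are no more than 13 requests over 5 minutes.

0.5182

Over the interval, μ = 2.7 × 5 = 13.5 (5 minutes).
P(N ≤ 13) = Σ_{j=0}^{13} e^(−μ) μ^j/j! ≈ 0.5182.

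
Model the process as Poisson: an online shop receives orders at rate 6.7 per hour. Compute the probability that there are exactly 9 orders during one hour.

With mean μ = 6.7 per hour,
P(N = 9) = e^(−μ) μ^9/9! = e^(−6.7) · 6.7^9/362880 ≈ 0.0923.

0.0923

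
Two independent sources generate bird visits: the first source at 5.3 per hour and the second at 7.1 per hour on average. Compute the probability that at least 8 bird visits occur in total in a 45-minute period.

0.7100

Independent Poisson processes superpose: combined rate λ = 5.3 + 7.1 = 12.4 per hour.
Over the interval, μ = 12.4 × 0.75 = 9.3 (a 45-minute period = 0.75 hours).
P(N ≥ 8) = 1 − P(N ≤ 7) ≈ 0.7100.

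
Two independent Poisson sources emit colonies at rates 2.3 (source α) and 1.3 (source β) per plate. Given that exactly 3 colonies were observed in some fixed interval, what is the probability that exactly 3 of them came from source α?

0.2608

Given the total, each event is independently from source α with probability p = λ_α/(λ_α+λ_β) = 2.3/3.6 ≈ 0.6389.
So K ~ Binomial(3, 2.3/3.6): P(K = 3) = C(3,3) · (2.3/3.6)^3 · (1.3/3.6)^0 ≈ 0.2608.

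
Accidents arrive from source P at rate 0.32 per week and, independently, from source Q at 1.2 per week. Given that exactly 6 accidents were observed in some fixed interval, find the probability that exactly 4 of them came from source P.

0.0184

Given the total, each event is independently from source P with probability p = λ_P/(λ_P+λ_Q) = 0.32/1.52 ≈ 0.2105.
So K ~ Binomial(6, 0.32/1.52): P(K = 4) = C(6,4) · (0.32/1.52)^4 · (1.2/1.52)^2 ≈ 0.0184.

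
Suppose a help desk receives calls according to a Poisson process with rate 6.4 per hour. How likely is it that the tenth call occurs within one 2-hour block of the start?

Over the interval, μ = 6.4 × 2 = 12.8 (a 2-hour block = 2 hours).
The tenth arrival falls in the interval iff at least 10 events occur there: P(S_10 ≤ t) = P(N ≥ 10) = 1 − P(N ≤ 9) ≈ 0.8206.

0.8206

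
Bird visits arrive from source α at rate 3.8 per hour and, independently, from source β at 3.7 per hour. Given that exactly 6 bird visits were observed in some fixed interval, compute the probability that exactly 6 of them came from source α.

0.0169

Given the total, each event is independently from source α with probability p = λ_α/(λ_α+λ_β) = 3.8/7.5 ≈ 0.5067.
So K ~ Binomial(6, 3.8/7.5): P(K = 6) = C(6,6) · (3.8/7.5)^6 · (3.7/7.5)^0 ≈ 0.0169.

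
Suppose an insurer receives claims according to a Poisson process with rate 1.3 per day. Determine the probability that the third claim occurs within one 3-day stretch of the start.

0.7469

Over the interval, μ = 1.3 × 3 = 3.9 (a 3-day stretch = 3 days).
The third arrival falls in the interval iff at least 3 events occur there: P(S_3 ≤ t) = P(N ≥ 3) = 1 − P(N ≤ 2) ≈ 0.7469.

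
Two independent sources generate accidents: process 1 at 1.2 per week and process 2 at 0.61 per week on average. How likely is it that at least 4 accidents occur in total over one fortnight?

Independent Poisson processes superpose: combined rate λ = 1.2 + 0.61 = 1.81 per week.
Over the interval, μ = 1.81 × 2 = 3.62 (a fortnight = 2 weeks).
P(N ≥ 4) = 1 − P(N ≤ 3) ≈ 0.4890.

0.4890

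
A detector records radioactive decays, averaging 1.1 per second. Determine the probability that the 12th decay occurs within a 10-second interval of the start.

Over the interval, μ = 1.1 × 10 = 11 (a 10-second interval = 10 seconds).
The 12th arrival falls in the interval iff at least 12 events occur there: P(S_12 ≤ t) = P(N ≥ 12) = 1 − P(N ≤ 11) ≈ 0.4207.

0.4207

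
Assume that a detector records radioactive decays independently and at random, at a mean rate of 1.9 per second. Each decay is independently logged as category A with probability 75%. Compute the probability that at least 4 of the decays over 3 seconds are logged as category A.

Thinning: the decays that are logged as category A themselves form a Poisson process with rate 0.75 × 1.9 = 1.425 per second.
Over the interval, μ = 1.425 × 3 = 4.275 (3 seconds).
P(N ≥ 4) = 1 − P(N ≤ 3) ≈ 0.6183.

0.6183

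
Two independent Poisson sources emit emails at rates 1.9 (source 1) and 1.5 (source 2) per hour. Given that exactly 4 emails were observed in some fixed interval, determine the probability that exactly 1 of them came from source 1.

Given the total, each event is independently from source 1 with probability p = λ_1/(λ_1+λ_2) = 1.9/3.4 ≈ 0.5588.
So K ~ Binomial(4, 1.9/3.4): P(K = 1) = C(4,1) · (1.9/3.4)^1 · (1.5/3.4)^3 ≈ 0.1919.

0.1919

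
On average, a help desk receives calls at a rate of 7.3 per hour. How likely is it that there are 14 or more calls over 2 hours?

Over the interval, μ = 7.3 × 2 = 14.6 (2 hours).
P(N ≥ 14) = 1 − P(N ≤ 13) = 1 − Σ_{j=0}^{13} e^(−μ) μ^j/j! ≈ 0.5976.

0.5976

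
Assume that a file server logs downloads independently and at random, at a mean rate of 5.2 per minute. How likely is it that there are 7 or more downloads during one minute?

With mean μ = 5.2 per minute,
P(N ≥ 7) = 1 − P(N ≤ 6) = 1 − Σ_{j=0}^{6} e^(−μ) μ^j/j! ≈ 0.2676.

0.2676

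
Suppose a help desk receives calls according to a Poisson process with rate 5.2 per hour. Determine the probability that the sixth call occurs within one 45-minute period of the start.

Over the interval, μ = 5.2 × 0.75 = 3.9 (a 45-minute period = 0.75 hours).
The sixth arrival falls in the interval iff at least 6 events occur there: P(S_6 ≤ t) = P(N ≥ 6) = 1 − P(N ≤ 5) ≈ 0.1994.

0.1994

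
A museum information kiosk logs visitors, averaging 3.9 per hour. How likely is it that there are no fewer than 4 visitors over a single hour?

0.5468

With mean μ = 3.9 per hour,
P(N ≥ 4) = 1 − P(N ≤ 3) = 1 − Σ_{j=0}^{3} e^(−μ) μ^j/j! ≈ 0.5468.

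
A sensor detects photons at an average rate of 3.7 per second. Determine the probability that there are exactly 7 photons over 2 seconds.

0.1474

Over the interval, μ = 3.7 × 2 = 7.4 (2 seconds).
P(N = 7) = e^(−μ) μ^7/7! = e^(−7.4) · 7.4^7/5040 ≈ 0.1474.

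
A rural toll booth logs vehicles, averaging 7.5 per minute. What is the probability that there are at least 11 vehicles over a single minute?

0.1378

With mean μ = 7.5 per minute,
P(N ≥ 11) = 1 − P(N ≤ 10) = 1 − Σ_{j=0}^{10} e^(−μ) μ^j/j! ≈ 0.1378.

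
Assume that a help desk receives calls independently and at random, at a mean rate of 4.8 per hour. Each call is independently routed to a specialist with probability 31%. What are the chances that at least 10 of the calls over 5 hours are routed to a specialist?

0.2168

Thinning: the calls that are routed to a specialist themselves form a Poisson process with rate 0.31 × 4.8 = 1.488 per hour.
Over the interval, μ = 1.488 × 5 = 7.44 (5 hours).
P(N ≥ 10) = 1 − P(N ≤ 9) ≈ 0.2168.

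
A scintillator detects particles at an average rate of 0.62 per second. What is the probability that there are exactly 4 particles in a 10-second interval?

Over the interval, μ = 0.62 × 10 = 6.2 (a 10-second interval = 10 seconds).
P(N = 4) = e^(−μ) μ^4/4! = e^(−6.2) · 6.2^4/24 ≈ 0.1249.

0.1249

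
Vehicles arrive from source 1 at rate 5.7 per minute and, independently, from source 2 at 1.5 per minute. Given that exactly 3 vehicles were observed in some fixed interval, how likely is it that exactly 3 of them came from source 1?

Given the total, each event is independently from source 1 with probability p = λ_1/(λ_1+λ_2) = 5.7/7.2 ≈ 0.7917.
So K ~ Binomial(3, 5.7/7.2): P(K = 3) = C(3,3) · (5.7/7.2)^3 · (1.5/7.2)^0 ≈ 0.4962.

0.4962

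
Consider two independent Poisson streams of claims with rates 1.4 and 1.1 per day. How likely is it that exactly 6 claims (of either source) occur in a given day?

Independent Poisson processes superpose: combined rate λ = 1.4 + 1.1 = 2.5 per day.
So μ = 2.5.
P(N = 6) = e^(−2.5) · 2.5^6/6! ≈ 0.0278.

0.0278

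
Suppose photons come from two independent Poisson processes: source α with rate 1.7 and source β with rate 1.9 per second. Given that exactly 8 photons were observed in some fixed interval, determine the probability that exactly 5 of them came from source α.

0.1933

Given the total, each event is independently from source α with probability p = λ_α/(λ_α+λ_β) = 1.7/3.6 ≈ 0.4722.
So K ~ Binomial(8, 1.7/3.6): P(K = 5) = C(8,5) · (1.7/3.6)^5 · (1.9/3.6)^3 ≈ 0.1933.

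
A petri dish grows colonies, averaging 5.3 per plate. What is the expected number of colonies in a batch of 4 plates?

21.2

E[N] = λt = 5.3 × 4 = 21.2 (a batch of 4 plates = 4 plates).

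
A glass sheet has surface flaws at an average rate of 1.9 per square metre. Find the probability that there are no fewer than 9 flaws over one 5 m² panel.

Over the interval, μ = 1.9 × 5 = 9.5 (a 5 m² panel = 5 square metres).
P(N ≥ 9) = 1 − P(N ≤ 8) = 1 − Σ_{j=0}^{8} e^(−μ) μ^j/j! ≈ 0.6082.

0.6082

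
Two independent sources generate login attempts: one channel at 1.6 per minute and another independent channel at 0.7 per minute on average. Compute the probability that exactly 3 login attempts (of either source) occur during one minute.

Independent Poisson processes superpose: combined rate λ = 1.6 + 0.7 = 2.3 per minute.
So μ = 2.3.
P(N = 3) = e^(−2.3) · 2.3^3/3! ≈ 0.2033.

0.2033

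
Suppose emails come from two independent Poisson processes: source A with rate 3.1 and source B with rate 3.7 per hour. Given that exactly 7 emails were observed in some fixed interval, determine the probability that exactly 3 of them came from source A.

Given the total, each event is independently from source A with probability p = λ_A/(λ_A+λ_B) = 3.1/6.8 ≈ 0.4559.
So K ~ Binomial(7, 3.1/6.8): P(K = 3) = C(7,3) · (3.1/6.8)^3 · (3.7/6.8)^4 ≈ 0.2907.

0.2907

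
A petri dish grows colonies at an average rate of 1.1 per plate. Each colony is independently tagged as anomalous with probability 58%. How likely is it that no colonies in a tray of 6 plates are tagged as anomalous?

Thinning: the colonies that are tagged as anomalous themselves form a Poisson process with rate 0.58 × 1.1 = 0.638 per plate.
Over the interval, μ = 0.638 × 6 = 3.828 (a tray of 6 plates = 6 plates).
P(N = 0) = e^(−3.828) · 3.828^0/0! ≈ 0.0218.

0.0218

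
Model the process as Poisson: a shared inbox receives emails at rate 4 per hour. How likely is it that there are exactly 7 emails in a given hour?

0.0595

With mean μ = 4 per hour,
P(N = 7) = e^(−μ) μ^7/7! = e^(−4) · 4^7/5040 ≈ 0.0595.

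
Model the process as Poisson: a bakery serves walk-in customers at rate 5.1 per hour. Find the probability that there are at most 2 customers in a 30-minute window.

Over the interval, μ = 5.1 × 0.5 = 2.55 (a 30-minute window = 0.5 hours).
P(N ≤ 2) = Σ_{j=0}^{2} e^(−μ) μ^j/j! ≈ 0.5311.

0.5311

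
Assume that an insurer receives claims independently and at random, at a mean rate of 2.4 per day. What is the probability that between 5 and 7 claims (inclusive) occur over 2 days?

Over the interval, μ = 2.4 × 2 = 4.8 (2 days).
P(5 ≤ N ≤ 7) = Σ_{j=5}^{7} e^(−4.8) · 4.8^j/j! ≈ 0.4104.

0.4104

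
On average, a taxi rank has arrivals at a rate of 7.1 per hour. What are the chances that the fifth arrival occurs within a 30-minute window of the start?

Over the interval, μ = 7.1 × 0.5 = 3.55 (a 30-minute window = 0.5 hours).
The fifth arrival falls in the interval iff at least 5 events occur there: P(S_5 ≤ t) = P(N ≥ 5) = 1 − P(N ≤ 4) ≈ 0.2840.

0.2840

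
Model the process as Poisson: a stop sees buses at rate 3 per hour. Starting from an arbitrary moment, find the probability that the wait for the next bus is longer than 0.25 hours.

0.4724

The wait for the next event is exponential with rate λ = 3 per hour.
P(T > 0.25) = e^(−λt) = e^(−3 × 0.25) = e^(−0.75) ≈ 0.4724.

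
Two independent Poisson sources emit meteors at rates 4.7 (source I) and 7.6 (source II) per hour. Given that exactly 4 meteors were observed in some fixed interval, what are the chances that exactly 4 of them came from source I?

Given the total, each event is independently from source I with probability p = λ_I/(λ_I+λ_II) = 4.7/12.3 ≈ 0.3821.
So K ~ Binomial(4, 4.7/12.3): P(K = 4) = C(4,4) · (4.7/12.3)^4 · (7.6/12.3)^0 ≈ 0.0213.

0.0213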